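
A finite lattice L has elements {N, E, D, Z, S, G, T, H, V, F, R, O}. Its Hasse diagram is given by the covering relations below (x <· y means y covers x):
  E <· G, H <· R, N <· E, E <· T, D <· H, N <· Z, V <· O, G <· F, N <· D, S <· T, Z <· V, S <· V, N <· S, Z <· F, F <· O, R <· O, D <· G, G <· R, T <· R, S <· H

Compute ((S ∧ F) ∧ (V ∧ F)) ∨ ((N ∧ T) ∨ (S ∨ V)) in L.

V

S ∧ F = N
V ∧ F = Z
N ∧ Z = N
N ∧ T = N
S ∨ V = V
N ∨ V = V
N ∨ V = V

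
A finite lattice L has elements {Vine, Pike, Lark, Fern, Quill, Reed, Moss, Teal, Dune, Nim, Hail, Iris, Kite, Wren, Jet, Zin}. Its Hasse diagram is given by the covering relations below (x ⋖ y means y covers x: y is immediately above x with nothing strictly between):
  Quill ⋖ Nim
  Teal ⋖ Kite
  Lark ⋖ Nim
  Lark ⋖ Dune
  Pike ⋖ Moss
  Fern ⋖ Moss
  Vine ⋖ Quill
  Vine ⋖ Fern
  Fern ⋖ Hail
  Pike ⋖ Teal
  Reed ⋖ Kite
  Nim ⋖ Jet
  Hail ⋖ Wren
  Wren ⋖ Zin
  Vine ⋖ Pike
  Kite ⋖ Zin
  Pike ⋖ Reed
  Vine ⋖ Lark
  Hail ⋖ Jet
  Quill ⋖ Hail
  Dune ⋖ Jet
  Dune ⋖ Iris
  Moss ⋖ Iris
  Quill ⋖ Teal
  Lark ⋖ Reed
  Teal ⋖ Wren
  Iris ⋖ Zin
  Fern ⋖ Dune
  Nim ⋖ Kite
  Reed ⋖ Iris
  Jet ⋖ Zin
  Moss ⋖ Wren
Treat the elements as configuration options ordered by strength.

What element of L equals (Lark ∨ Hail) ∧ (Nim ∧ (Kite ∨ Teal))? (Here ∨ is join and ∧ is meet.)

Nim

Lark ∨ Hail = Jet
Kite ∨ Teal = Kite
Nim ∧ Kite = Nim
Jet ∧ Nim = Nim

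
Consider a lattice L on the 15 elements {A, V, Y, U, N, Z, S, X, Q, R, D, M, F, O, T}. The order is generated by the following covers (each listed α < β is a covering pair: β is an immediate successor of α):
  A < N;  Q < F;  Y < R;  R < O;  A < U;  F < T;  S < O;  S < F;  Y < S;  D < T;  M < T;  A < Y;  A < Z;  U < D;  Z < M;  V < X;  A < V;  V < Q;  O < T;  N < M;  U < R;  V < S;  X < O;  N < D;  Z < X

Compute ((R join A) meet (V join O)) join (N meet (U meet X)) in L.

R ∨ A = R
V ∨ O = O
R ∧ O = R
U ∧ X = A
N ∧ A = A
R ∨ A = R

R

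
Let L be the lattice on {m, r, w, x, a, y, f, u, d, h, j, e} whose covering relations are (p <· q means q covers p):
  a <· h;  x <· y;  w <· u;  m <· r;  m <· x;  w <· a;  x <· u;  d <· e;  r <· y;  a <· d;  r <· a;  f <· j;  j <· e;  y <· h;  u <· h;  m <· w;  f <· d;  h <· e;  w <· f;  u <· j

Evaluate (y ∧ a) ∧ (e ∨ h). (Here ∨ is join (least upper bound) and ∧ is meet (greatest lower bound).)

y ∧ a = r
e ∨ h = e
r ∧ e = r

r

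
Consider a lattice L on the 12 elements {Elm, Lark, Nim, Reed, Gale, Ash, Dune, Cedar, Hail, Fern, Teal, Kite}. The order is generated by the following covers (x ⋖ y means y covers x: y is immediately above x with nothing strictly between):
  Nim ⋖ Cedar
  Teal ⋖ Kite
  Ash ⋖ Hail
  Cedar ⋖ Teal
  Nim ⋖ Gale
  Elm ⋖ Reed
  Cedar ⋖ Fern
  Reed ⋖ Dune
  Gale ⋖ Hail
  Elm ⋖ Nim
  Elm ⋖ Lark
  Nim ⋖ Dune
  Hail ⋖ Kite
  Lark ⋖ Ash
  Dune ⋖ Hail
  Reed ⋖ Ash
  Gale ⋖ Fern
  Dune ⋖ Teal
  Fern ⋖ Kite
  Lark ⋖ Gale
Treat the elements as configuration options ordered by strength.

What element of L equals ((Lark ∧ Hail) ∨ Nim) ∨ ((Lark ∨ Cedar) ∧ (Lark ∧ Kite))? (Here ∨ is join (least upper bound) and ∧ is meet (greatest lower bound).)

Gale

Lark ∧ Hail = Lark
Lark ∨ Nim = Gale
Lark ∨ Cedar = Fern
Lark ∧ Kite = Lark
Fern ∧ Lark = Lark
Gale ∨ Lark = Gale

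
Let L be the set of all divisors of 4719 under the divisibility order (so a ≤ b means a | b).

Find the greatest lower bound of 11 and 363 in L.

Common lower bounds of {11, 363}: 1, 11.
The greatest among these is 11.

11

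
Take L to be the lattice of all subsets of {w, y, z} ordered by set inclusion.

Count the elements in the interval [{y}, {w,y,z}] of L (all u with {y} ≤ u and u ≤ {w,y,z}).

4

The interval [{y}, {w,y,z}] = {{w,y,z}, {w,y}, {y,z}, {y}}, which has 4 elements.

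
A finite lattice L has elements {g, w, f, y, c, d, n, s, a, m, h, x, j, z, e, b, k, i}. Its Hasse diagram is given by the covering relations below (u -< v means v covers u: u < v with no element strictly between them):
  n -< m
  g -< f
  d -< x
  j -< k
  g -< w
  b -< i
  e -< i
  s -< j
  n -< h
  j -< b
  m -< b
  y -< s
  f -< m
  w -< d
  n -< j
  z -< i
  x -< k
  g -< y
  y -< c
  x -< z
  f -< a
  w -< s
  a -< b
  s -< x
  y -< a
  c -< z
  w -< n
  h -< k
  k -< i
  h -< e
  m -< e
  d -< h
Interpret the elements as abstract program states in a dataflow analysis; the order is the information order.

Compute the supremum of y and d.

x

Common upper bounds of {y, d}: i, k, x, z.
The least among these is x.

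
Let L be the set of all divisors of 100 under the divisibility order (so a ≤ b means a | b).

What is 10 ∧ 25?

5

In the divisibility order, the meet is the greatest common divisor: gcd(10, 25) = 5.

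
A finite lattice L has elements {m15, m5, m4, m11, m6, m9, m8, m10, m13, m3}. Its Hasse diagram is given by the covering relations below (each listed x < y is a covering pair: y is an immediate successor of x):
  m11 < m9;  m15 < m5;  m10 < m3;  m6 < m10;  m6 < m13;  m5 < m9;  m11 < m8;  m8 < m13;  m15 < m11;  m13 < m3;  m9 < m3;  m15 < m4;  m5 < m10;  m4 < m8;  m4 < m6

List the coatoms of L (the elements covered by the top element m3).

The coatoms are exactly the elements covered by m3: m10, m13, m9.

m10, m13, m9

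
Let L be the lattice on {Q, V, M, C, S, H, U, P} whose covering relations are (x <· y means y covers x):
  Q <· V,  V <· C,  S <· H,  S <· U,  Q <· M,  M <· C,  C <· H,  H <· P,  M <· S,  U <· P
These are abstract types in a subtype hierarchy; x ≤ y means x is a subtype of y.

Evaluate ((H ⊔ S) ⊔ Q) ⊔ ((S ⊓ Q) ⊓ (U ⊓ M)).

H

H ∨ S = H
H ∨ Q = H
S ∧ Q = Q
U ∧ M = M
Q ∧ M = Q
H ∨ Q = H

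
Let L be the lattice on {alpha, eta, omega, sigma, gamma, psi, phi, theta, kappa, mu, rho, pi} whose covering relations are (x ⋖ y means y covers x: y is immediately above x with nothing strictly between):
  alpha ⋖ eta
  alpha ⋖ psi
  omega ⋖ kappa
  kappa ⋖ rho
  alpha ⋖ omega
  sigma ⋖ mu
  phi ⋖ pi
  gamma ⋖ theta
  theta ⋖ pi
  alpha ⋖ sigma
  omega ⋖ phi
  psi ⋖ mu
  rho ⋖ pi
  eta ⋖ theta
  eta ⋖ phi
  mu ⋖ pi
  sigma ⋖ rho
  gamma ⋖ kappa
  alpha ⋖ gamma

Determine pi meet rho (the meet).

rho

Common lower bounds of {pi, rho}: alpha, gamma, kappa, omega, rho, sigma.
The greatest among these is rho.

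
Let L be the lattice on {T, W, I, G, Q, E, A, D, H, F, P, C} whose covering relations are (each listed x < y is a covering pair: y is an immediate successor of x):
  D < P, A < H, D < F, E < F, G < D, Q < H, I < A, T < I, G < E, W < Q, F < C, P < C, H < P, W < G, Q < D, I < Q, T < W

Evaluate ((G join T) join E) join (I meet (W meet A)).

G ∨ T = G
G ∨ E = E
W ∧ A = T
I ∧ T = T
E ∨ T = E

E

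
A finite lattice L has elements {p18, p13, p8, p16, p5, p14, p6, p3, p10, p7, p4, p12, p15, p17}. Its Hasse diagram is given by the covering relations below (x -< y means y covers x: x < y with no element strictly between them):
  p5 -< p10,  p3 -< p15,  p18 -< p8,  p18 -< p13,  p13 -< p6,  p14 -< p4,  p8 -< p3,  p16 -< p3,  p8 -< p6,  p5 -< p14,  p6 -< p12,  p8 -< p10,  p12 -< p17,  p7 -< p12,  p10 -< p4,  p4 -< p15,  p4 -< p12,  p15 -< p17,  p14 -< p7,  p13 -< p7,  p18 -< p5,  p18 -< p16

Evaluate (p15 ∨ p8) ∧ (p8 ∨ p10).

p15 ∨ p8 = p15
p8 ∨ p10 = p10
p15 ∧ p10 = p10

p10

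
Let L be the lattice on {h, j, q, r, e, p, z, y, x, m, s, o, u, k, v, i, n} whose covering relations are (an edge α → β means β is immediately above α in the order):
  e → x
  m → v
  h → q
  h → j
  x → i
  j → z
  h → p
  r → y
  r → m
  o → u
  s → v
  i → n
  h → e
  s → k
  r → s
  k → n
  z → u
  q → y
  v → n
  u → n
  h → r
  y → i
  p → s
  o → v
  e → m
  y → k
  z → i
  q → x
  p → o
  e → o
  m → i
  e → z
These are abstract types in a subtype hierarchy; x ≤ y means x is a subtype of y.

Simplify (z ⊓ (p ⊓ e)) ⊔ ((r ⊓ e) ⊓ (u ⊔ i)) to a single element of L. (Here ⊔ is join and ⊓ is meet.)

p ∧ e = h
z ∧ h = h
r ∧ e = h
u ∨ i = n
h ∧ n = h
h ∨ h = h

h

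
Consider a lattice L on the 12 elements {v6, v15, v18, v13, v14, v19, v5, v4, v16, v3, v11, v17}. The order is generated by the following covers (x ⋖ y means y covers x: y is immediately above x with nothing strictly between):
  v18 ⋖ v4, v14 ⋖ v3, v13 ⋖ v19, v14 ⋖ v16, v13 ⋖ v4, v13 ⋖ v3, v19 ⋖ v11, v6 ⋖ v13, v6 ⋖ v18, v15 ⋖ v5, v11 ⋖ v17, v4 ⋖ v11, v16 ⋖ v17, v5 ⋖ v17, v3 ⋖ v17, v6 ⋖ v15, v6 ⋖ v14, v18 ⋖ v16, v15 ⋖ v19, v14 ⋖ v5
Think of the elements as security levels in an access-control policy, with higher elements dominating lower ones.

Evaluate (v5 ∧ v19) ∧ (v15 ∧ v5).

v5 ∧ v19 = v15
v15 ∧ v5 = v15
v15 ∧ v15 = v15

v15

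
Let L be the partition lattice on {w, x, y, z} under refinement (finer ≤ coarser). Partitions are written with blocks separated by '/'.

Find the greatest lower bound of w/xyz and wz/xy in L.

The meet (common refinement) of w/xyz and wz/xy intersects blocks pairwise, giving w/xy/z.

w/xy/z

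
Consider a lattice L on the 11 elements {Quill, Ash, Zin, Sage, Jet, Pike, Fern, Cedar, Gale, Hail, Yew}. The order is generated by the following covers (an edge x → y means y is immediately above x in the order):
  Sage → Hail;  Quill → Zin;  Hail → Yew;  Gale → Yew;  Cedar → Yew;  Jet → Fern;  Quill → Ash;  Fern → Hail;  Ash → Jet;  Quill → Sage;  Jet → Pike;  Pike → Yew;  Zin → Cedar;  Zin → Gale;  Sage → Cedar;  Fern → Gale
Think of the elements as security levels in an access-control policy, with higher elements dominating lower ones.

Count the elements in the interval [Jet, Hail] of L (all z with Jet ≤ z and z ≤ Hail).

3

The interval [Jet, Hail] = {Fern, Hail, Jet}, which has 3 elements.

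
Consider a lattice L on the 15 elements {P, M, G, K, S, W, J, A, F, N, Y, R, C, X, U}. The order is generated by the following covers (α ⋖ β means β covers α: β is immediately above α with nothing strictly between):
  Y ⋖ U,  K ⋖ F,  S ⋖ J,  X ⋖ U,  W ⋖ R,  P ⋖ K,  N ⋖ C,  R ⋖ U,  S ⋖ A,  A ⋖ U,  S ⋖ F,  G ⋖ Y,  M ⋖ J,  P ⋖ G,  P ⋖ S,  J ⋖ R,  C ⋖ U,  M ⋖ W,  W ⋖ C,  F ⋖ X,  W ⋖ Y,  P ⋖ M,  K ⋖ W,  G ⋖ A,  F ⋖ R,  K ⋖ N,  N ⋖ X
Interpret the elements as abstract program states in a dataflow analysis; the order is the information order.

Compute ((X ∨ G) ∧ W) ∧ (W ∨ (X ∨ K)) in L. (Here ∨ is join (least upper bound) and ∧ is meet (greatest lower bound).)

X ∨ G = U
U ∧ W = W
X ∨ K = X
W ∨ X = U
W ∧ U = W

W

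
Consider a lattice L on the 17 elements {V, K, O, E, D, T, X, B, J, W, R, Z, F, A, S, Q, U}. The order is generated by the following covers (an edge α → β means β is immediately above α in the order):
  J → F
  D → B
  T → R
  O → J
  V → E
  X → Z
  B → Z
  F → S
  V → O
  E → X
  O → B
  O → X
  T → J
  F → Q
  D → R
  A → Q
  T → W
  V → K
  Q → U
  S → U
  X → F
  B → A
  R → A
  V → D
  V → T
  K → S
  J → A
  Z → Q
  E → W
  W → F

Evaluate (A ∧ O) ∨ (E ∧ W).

X

A ∧ O = O
E ∧ W = E
O ∨ E = X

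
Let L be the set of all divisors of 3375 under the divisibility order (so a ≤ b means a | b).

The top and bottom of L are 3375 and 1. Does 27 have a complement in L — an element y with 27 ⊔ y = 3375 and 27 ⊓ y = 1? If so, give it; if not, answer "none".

Need y with 27 ∨ y = 3375 and 27 ∧ y = 1.
Checking each element gives: 125.

125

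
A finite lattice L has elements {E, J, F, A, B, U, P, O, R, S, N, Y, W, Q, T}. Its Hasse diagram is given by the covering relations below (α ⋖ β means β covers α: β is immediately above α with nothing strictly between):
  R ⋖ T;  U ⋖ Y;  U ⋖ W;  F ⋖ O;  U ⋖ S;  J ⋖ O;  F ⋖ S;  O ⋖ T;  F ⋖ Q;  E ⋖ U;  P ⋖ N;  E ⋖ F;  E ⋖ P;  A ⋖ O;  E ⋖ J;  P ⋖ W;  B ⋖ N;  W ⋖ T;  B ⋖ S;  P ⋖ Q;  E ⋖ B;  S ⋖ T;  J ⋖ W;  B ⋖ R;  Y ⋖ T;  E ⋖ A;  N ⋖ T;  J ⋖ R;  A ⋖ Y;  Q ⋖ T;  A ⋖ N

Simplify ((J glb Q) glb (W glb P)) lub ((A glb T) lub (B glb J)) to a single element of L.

J ∧ Q = E
W ∧ P = P
E ∧ P = E
A ∧ T = A
B ∧ J = E
A ∨ E = A
E ∨ A = A

A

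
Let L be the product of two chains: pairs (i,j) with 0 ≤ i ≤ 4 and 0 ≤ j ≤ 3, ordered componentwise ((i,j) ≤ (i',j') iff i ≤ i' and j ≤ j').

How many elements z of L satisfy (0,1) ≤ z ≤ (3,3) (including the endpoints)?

12

The interval [(0,1), (3,3)] = {(0,1), (0,2), (0,3), (1,1), (1,2), (1,3), (2,1), (2,2), (2,3), (3,1), (3,2), (3,3)}, which has 12 elements.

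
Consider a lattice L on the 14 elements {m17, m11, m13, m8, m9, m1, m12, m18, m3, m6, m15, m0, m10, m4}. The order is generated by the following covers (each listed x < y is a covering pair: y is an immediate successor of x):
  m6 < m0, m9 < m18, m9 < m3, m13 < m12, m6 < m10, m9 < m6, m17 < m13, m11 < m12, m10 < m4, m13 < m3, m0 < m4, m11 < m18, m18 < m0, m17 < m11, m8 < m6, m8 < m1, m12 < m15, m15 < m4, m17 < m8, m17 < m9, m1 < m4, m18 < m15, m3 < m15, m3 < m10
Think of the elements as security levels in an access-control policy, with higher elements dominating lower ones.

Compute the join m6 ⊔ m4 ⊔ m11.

Common upper bounds of {m6, m4, m11}: m4.
The least among these is m4.

m4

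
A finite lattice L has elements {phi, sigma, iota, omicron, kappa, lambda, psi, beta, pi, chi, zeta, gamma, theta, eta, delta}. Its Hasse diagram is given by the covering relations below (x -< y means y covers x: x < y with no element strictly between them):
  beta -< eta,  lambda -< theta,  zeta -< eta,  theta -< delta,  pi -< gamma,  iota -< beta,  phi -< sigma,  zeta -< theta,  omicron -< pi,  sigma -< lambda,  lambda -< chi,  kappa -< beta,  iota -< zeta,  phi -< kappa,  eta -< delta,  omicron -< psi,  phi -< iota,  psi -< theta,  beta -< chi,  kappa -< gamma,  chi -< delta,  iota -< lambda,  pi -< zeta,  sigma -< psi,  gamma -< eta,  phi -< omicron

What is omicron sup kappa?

Common upper bounds of {omicron, kappa}: delta, eta, gamma.
The least among these is gamma.

gamma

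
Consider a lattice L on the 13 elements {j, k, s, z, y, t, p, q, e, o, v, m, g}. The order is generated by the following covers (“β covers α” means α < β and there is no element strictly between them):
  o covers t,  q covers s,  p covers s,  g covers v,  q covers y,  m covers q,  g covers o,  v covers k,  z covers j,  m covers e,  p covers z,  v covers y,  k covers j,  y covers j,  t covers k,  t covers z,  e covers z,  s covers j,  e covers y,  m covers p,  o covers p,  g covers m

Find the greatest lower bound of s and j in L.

j

Common lower bounds of {s, j}: j.
The greatest among these is j.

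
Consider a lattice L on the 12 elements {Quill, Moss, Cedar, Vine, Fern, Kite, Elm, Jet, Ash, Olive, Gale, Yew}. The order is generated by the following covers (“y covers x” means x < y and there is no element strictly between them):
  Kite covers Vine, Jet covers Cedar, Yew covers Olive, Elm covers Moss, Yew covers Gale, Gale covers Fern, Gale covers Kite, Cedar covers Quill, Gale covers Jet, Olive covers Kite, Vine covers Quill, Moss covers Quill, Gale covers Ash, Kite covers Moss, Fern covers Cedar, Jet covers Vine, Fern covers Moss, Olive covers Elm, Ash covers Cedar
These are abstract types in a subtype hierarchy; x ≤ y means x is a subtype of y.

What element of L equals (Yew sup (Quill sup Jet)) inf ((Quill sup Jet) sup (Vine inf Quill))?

Quill ∨ Jet = Jet
Yew ∨ Jet = Yew
Quill ∨ Jet = Jet
Vine ∧ Quill = Quill
Jet ∨ Quill = Jet
Yew ∧ Jet = Jet

Jet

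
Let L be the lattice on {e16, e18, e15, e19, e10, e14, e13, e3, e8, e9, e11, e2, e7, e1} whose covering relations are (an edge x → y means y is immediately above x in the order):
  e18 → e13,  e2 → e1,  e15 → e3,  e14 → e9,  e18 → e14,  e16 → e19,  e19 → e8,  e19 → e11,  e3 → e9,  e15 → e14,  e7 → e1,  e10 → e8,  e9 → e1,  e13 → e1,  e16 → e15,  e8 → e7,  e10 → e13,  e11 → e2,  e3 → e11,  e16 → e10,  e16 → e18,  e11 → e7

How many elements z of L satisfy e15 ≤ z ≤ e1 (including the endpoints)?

The interval [e15, e1] = {e1, e11, e14, e15, e2, e3, e7, e9}, which has 8 elements.

8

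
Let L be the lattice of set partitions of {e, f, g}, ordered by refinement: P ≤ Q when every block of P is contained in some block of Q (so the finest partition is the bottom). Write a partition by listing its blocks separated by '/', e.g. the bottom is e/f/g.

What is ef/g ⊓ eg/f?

e/f/g

The meet (common refinement) of ef/g and eg/f intersects blocks pairwise, giving e/f/g.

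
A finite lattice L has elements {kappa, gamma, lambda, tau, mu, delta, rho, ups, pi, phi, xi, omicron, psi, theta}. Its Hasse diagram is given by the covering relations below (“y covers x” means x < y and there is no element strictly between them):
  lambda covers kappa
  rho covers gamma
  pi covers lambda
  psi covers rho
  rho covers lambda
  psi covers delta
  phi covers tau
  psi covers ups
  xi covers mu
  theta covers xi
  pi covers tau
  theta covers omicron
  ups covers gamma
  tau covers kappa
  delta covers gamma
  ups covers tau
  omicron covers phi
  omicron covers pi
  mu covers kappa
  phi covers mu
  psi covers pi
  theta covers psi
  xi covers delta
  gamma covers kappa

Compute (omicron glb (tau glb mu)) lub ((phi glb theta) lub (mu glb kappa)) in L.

phi

tau ∧ mu = kappa
omicron ∧ kappa = kappa
phi ∧ theta = phi
mu ∧ kappa = kappa
phi ∨ kappa = phi
kappa ∨ phi = phi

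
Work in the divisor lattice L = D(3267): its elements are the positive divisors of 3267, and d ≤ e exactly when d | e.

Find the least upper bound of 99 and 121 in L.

1089

Common upper bounds of {99, 121}: 1089, 3267.
The least among these is 1089.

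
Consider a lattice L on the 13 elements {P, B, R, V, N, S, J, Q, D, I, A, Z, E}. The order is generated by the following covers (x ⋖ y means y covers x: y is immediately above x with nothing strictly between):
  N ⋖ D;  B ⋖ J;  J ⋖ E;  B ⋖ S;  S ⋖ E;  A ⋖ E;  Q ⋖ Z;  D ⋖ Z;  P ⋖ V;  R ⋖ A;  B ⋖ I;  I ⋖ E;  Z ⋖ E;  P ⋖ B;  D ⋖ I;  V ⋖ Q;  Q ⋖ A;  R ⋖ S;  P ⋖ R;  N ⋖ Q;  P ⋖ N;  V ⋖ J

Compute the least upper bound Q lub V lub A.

A

Common upper bounds of {Q, V, A}: A, E.
The least among these is A.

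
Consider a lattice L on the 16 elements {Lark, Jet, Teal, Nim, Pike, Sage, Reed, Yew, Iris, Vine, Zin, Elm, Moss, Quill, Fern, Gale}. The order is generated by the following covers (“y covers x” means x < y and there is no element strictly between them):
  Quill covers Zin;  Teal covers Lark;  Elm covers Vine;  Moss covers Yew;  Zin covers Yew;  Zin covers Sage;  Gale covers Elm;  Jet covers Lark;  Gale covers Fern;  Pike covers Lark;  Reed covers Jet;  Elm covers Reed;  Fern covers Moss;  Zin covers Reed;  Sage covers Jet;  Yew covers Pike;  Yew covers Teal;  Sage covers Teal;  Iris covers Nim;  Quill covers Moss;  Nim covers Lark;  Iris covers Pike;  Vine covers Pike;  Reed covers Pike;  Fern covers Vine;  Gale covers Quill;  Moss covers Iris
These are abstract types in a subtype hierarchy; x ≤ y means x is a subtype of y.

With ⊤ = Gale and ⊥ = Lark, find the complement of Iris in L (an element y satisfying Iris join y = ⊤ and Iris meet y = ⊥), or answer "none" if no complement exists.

none

For every candidate y, either Iris ∨ y ≠ Gale or Iris ∧ y ≠ Lark; no complement exists.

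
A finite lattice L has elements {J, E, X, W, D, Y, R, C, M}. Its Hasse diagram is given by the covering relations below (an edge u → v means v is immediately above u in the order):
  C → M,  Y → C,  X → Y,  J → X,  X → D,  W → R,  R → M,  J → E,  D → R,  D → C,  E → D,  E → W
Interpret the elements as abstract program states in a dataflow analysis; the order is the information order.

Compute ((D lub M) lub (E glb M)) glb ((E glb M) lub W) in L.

W

D ∨ M = M
E ∧ M = E
M ∨ E = M
E ∧ M = E
E ∨ W = W
M ∧ W = W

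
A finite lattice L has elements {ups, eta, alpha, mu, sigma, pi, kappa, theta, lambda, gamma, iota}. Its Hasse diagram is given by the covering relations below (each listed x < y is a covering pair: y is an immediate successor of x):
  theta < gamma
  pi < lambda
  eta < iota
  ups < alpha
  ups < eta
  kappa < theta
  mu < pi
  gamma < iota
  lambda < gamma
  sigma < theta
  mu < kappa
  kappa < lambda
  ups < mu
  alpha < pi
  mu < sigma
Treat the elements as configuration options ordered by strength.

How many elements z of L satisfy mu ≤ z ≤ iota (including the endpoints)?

The interval [mu, iota] = {gamma, iota, kappa, lambda, mu, pi, sigma, theta}, which has 8 elements.

8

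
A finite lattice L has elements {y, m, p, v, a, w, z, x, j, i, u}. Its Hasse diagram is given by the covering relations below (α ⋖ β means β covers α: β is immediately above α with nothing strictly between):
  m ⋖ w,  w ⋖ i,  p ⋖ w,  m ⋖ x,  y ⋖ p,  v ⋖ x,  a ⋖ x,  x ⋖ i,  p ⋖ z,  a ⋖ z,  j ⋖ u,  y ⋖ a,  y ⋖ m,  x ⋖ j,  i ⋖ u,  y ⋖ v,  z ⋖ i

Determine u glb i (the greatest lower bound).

i

Common lower bounds of {u, i}: a, i, m, p, v, w, x, y, z.
The greatest among these is i.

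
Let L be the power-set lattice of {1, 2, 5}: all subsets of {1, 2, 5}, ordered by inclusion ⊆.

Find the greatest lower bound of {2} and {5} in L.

∅

Under ⊆, meet is intersection: {2} ∩ {5} = ∅.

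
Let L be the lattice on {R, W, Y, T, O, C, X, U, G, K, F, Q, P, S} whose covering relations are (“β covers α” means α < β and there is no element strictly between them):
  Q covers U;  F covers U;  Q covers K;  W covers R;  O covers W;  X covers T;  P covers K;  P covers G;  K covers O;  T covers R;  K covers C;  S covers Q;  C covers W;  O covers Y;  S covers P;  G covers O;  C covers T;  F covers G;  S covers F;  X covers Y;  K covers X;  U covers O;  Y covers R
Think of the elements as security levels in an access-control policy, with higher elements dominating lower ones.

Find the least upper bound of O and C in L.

K

Common upper bounds of {O, C}: K, P, Q, S.
The least among these is K.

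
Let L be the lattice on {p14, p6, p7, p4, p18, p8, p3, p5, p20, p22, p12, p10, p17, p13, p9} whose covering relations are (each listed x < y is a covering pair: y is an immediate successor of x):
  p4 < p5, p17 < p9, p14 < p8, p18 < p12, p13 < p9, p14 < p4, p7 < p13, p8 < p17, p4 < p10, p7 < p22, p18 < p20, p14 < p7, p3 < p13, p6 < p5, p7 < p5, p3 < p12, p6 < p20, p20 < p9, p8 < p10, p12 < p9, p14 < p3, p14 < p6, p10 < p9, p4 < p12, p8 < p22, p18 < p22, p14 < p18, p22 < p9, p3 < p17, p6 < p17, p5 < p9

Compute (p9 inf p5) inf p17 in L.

p6

p9 ∧ p5 = p5
p5 ∧ p17 = p6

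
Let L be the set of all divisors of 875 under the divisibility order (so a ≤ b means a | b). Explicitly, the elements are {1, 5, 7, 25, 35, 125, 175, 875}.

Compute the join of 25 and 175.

175

In the divisibility order, the join is the least common multiple: lcm(25, 175) = 175.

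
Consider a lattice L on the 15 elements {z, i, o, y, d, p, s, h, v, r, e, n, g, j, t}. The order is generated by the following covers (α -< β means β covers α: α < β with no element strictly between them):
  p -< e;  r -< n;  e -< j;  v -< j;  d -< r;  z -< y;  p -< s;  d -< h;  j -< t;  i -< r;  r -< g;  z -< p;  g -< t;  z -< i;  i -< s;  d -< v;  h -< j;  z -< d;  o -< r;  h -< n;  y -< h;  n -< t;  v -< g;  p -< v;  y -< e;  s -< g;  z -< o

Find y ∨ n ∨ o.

Common upper bounds of {y, n, o}: n, t.
The least among these is n.

n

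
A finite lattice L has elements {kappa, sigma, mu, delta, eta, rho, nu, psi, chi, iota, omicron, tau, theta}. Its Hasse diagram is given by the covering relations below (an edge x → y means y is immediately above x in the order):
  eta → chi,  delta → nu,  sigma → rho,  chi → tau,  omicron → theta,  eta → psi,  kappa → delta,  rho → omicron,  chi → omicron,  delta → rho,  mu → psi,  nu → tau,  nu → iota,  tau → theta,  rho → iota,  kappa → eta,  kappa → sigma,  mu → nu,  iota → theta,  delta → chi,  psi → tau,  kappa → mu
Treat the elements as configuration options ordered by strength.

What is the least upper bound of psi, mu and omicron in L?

theta

Common upper bounds of {psi, mu, omicron}: theta.
The least among these is theta.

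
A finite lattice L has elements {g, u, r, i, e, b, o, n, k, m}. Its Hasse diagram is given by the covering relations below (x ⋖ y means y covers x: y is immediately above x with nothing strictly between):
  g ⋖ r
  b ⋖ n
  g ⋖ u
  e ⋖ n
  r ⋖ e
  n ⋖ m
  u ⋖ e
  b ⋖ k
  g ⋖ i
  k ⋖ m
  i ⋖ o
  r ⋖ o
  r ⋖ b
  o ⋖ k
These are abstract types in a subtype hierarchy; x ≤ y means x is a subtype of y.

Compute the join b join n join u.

Common upper bounds of {b, n, u}: m, n.
The least among these is n.

n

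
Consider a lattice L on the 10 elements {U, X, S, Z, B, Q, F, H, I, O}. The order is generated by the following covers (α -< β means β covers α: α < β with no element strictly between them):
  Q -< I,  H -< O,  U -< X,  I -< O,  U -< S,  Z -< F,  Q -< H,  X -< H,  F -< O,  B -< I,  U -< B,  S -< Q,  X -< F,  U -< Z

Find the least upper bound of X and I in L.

Common upper bounds of {X, I}: O.
The least among these is O.

O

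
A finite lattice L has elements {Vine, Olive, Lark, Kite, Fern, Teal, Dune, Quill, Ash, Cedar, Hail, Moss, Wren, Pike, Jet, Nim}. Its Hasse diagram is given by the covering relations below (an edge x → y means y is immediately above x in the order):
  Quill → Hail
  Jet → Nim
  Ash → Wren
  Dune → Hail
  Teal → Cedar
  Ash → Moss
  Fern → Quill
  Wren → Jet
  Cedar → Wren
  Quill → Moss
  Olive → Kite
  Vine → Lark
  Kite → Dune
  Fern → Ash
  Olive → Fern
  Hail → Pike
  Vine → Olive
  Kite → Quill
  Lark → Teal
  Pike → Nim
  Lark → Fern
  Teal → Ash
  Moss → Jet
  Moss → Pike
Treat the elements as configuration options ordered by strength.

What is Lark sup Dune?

Hail

Common upper bounds of {Lark, Dune}: Hail, Nim, Pike.
The least among these is Hail.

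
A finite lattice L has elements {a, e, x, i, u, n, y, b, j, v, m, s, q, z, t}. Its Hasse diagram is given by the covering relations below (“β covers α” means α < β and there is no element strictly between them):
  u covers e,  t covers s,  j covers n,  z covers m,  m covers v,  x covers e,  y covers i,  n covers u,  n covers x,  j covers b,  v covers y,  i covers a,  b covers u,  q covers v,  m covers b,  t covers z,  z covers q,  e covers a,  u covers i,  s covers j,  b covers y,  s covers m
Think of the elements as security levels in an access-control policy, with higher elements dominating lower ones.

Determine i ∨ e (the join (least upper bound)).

u

Common upper bounds of {i, e}: b, j, m, n, s, t, u, z.
The least among these is u.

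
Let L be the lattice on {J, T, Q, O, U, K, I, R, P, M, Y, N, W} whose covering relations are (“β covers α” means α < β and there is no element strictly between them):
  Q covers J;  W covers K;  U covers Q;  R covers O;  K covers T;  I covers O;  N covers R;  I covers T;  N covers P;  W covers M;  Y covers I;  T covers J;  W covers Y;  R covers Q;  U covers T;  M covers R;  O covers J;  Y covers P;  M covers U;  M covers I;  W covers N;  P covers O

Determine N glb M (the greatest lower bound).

Common lower bounds of {N, M}: J, O, Q, R.
The greatest among these is R.

R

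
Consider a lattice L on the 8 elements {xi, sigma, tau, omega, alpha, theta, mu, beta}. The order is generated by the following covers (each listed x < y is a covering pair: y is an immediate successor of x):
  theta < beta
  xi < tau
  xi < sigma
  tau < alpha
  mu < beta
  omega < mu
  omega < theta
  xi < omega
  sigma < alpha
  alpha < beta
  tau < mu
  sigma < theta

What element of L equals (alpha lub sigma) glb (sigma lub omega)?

sigma

alpha ∨ sigma = alpha
sigma ∨ omega = theta
alpha ∧ theta = sigma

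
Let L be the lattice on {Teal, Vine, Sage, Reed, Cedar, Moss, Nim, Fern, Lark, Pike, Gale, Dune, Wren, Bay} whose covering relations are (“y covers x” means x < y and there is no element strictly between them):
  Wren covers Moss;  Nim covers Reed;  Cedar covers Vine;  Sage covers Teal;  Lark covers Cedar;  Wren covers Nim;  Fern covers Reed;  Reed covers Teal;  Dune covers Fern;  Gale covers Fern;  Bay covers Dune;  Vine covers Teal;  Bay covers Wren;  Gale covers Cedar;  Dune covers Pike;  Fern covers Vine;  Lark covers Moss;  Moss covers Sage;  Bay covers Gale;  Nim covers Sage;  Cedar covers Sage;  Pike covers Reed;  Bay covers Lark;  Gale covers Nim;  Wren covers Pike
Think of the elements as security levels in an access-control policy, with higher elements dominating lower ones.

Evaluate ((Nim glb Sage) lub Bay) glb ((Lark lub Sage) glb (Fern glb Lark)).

Nim ∧ Sage = Sage
Sage ∨ Bay = Bay
Lark ∨ Sage = Lark
Fern ∧ Lark = Vine
Lark ∧ Vine = Vine
Bay ∧ Vine = Vine

Vine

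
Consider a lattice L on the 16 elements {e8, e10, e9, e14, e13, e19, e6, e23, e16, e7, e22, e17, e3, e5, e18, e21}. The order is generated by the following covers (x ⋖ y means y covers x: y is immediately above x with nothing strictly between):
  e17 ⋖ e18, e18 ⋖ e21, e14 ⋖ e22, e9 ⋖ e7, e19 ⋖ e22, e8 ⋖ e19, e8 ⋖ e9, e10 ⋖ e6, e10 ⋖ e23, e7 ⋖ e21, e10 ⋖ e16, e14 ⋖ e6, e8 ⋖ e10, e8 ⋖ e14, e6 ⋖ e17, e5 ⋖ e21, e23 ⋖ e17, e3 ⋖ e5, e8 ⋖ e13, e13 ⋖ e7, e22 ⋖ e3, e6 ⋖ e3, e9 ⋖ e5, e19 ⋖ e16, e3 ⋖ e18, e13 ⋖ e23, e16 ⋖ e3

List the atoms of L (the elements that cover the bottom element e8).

e10, e13, e14, e19, e9

The atoms are exactly the elements that cover e8: e10, e13, e14, e19, e9.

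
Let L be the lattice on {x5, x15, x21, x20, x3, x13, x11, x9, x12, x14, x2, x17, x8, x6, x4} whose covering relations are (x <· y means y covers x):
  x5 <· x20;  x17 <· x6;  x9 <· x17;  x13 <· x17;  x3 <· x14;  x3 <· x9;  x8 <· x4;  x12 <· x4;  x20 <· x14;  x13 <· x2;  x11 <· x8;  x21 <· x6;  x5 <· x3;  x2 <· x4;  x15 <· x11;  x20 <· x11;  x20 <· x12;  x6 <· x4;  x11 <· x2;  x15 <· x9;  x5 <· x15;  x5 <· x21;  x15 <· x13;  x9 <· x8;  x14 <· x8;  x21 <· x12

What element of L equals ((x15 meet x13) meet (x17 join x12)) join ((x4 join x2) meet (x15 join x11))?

x11

x15 ∧ x13 = x15
x17 ∨ x12 = x4
x15 ∧ x4 = x15
x4 ∨ x2 = x4
x15 ∨ x11 = x11
x4 ∧ x11 = x11
x15 ∨ x11 = x11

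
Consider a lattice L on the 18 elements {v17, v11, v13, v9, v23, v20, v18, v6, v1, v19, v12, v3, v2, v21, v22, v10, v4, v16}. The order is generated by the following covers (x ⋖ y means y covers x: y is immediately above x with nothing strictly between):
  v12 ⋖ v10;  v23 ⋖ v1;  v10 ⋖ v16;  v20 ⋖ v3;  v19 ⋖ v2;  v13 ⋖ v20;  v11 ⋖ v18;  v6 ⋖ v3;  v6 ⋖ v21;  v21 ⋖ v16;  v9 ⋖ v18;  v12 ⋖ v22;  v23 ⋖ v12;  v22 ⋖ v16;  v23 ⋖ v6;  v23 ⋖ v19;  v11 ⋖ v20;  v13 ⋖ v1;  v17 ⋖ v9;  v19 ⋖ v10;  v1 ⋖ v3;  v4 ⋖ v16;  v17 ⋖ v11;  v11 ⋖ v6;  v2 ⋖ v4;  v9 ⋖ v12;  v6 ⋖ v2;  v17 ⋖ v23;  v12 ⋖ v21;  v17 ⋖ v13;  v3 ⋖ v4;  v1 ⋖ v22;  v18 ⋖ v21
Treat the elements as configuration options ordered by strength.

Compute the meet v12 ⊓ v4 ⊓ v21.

v23

Common lower bounds of {v12, v4, v21}: v17, v23.
The greatest among these is v23.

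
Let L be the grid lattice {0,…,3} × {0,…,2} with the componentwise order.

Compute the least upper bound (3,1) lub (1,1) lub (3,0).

In a product of chains, the join is componentwise max, giving (3,1).

(3,1)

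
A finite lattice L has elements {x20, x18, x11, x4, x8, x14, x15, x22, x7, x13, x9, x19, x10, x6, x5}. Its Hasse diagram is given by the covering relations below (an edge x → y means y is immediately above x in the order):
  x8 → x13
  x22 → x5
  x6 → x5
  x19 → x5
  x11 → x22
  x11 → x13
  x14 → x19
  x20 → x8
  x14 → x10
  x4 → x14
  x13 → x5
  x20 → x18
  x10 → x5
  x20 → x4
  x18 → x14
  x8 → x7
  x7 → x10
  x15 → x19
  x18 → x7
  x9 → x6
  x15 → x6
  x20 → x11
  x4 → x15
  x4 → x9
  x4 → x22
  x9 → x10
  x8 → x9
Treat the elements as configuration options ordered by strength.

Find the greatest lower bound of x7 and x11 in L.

Common lower bounds of {x7, x11}: x20.
The greatest among these is x20.

x20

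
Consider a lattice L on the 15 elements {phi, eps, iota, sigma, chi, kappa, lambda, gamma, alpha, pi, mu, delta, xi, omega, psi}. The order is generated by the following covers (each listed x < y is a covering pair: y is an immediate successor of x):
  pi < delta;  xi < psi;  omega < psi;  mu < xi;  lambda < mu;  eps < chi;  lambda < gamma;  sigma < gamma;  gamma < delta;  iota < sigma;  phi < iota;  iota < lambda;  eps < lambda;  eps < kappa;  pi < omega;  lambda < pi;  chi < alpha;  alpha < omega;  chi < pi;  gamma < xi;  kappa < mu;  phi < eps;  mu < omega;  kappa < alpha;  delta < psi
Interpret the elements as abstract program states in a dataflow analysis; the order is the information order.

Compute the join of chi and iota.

Common upper bounds of {chi, iota}: delta, omega, pi, psi.
The least among these is pi.

pi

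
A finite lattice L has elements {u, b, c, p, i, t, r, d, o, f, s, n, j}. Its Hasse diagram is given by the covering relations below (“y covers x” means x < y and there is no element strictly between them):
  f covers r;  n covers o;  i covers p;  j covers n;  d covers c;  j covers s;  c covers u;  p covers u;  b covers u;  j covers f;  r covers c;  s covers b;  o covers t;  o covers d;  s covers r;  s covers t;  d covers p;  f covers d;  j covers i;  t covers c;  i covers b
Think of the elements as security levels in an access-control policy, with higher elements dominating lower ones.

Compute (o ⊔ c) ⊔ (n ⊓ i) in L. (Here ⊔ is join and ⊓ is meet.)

o

o ∨ c = o
n ∧ i = p
o ∨ p = o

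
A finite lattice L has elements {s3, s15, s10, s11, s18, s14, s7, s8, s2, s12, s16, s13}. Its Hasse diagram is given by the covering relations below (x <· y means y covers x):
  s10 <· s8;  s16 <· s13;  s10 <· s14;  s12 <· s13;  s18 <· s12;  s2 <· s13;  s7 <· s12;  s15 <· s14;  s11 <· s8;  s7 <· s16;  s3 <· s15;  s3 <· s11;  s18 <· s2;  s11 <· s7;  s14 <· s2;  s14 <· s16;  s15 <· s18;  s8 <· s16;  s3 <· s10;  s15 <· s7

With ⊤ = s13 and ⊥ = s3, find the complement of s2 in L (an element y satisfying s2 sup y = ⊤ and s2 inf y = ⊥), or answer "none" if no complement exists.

Need y with s2 ∨ y = s13 and s2 ∧ y = s3.
Checking each element gives: s11.

s11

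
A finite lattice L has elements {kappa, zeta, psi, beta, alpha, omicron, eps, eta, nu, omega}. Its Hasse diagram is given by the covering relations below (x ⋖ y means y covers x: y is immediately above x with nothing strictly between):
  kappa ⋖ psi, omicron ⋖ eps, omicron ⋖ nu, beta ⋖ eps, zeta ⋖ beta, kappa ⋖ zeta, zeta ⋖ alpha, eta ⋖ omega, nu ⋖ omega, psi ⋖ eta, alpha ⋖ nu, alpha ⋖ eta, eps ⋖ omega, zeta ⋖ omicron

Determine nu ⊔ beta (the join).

omega

Common upper bounds of {nu, beta}: omega.
The least among these is omega.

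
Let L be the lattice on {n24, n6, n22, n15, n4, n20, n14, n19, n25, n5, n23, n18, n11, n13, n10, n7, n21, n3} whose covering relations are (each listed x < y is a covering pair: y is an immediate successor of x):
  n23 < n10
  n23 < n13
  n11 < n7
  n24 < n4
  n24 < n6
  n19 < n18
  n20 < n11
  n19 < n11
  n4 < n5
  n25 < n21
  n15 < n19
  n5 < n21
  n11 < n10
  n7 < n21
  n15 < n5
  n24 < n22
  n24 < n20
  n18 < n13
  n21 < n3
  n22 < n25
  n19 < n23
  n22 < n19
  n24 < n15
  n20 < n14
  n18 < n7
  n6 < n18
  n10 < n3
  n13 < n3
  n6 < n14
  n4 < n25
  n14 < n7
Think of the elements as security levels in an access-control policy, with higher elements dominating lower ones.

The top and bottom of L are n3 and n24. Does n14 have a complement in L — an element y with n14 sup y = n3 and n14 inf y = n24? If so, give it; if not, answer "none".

Need y with n14 ∨ y = n3 and n14 ∧ y = n24.
Checking each element gives: n23.

n23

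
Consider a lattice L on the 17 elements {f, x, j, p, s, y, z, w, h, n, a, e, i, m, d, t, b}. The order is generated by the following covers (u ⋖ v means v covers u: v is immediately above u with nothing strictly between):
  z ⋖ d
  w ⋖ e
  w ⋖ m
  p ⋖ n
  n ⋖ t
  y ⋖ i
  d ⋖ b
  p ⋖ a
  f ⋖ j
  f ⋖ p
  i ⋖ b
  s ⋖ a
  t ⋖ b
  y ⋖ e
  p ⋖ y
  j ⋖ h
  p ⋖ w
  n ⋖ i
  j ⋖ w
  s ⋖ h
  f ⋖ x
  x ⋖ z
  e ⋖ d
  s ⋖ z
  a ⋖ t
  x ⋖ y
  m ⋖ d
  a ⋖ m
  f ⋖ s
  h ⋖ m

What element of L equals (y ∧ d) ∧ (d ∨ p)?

y ∧ d = y
d ∨ p = d
y ∧ d = y

y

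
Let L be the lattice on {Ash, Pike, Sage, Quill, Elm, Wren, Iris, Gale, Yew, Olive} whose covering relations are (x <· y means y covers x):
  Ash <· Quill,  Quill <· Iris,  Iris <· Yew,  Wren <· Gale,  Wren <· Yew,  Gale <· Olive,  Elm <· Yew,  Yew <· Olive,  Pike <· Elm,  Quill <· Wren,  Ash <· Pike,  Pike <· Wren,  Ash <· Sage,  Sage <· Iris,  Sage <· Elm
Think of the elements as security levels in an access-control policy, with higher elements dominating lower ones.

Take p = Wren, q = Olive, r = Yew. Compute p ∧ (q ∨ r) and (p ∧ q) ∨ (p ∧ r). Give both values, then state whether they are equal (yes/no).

q ∨ r = Olive, so p ∧ (q ∨ r) = Wren ∧ Olive = Wren.
p ∧ q = Wren and p ∧ r = Wren, so (p ∧ q) ∨ (p ∧ r) = Wren ∨ Wren = Wren.
Equal: yes.

Wren; Wren; yes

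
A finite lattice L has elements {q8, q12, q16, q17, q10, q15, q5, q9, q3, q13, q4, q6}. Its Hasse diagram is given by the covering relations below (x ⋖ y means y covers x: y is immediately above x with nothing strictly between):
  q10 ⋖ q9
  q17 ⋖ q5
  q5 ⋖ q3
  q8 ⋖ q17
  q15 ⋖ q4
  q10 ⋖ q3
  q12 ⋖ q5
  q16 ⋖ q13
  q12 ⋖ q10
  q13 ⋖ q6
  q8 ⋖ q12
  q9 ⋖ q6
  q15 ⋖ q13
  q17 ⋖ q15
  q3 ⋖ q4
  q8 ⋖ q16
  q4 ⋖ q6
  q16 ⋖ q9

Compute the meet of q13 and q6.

q13

Common lower bounds of {q13, q6}: q13, q15, q16, q17, q8.
The greatest among these is q13.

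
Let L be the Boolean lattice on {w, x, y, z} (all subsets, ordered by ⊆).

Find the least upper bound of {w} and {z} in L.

Common upper bounds of {{w}, {z}}: {w,x,y,z}, {w,x,z}, {w,y,z}, {w,z}.
The least among these is {w,z}.

{w,z}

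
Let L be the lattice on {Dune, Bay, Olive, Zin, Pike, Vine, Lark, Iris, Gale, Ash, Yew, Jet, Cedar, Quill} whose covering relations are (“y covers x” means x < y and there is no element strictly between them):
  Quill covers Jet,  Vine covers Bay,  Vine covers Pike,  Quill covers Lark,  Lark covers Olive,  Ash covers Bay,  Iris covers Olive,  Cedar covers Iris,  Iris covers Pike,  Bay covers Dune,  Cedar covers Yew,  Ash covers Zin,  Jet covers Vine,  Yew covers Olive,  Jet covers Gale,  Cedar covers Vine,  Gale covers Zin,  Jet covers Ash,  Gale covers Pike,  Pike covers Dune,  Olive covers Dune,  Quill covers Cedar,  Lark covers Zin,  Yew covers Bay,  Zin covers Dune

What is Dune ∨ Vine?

Vine

Common upper bounds of {Dune, Vine}: Cedar, Jet, Quill, Vine.
The least among these is Vine.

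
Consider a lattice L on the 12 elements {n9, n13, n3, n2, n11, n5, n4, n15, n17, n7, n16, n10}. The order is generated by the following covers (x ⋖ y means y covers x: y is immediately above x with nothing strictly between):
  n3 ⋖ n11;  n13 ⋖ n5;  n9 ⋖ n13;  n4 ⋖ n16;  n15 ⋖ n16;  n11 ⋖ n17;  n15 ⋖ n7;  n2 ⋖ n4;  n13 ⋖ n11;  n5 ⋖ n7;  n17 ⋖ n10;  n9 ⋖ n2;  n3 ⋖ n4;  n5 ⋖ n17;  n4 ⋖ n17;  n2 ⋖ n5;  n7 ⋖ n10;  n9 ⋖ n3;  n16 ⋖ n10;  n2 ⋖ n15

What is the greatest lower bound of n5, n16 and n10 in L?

n2

Common lower bounds of {n5, n16, n10}: n2, n9.
The greatest among these is n2.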